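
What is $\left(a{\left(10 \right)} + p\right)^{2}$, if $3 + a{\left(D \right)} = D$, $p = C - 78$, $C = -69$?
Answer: $19600$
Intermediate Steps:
$p = -147$ ($p = -69 - 78 = -147$)
$a{\left(D \right)} = -3 + D$
$\left(a{\left(10 \right)} + p\right)^{2} = \left(\left(-3 + 10\right) - 147\right)^{2} = \left(7 - 147\right)^{2} = \left(-140\right)^{2} = 19600$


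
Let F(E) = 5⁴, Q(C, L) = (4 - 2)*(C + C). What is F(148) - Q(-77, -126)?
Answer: 933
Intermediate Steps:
Q(C, L) = 4*C (Q(C, L) = 2*(2*C) = 4*C)
F(E) = 625
F(148) - Q(-77, -126) = 625 - 4*(-77) = 625 - 1*(-308) = 625 + 308 = 933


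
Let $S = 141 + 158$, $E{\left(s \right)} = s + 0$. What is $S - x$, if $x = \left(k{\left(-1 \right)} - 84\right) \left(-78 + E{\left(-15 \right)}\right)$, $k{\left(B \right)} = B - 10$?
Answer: $-8536$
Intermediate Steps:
$E{\left(s \right)} = s$
$k{\left(B \right)} = -10 + B$
$S = 299$
$x = 8835$ ($x = \left(\left(-10 - 1\right) - 84\right) \left(-78 - 15\right) = \left(-11 - 84\right) \left(-93\right) = \left(-95\right) \left(-93\right) = 8835$)
$S - x = 299 - 8835 = -8536$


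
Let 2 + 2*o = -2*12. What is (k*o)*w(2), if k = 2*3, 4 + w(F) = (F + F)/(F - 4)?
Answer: 468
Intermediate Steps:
o = -13 (o = -1 + (-2*12)/2 = -1 + (½)*(-24) = -1 - 12 = -13)
w(F) = -4 + 2*F/(-4 + F) (w(F) = -4 + (F + F)/(F - 4) = -4 + (2*F)/(-4 + F) = -4 + 2*F/(-4 + F))
k = 6
(k*o)*w(2) = (6*(-13))*(2*(8 - 1*2)/(-4 + 2)) = -156*(8 - 2)/(-2) = -156*(-1)*6/2 = -78*(-6) = 468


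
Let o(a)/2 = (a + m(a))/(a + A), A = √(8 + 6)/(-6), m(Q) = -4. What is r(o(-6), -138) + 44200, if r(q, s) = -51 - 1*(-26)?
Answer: 44175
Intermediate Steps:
A = -√14/6 (A = √14*(-⅙) = -√14/6 ≈ -0.62361)
o(a) = 2*(-4 + a)/(a - √14/6) (o(a) = 2*((a - 4)/(a - √14/6)) = 2*((-4 + a)/(a - √14/6)) = 2*(-4 + a)/(a - √14/6))
r(q, s) = -25 (r(q, s) = -51 + 26 = -25)
r(o(-6), -138) + 44200 = -25 + 44200 = 44175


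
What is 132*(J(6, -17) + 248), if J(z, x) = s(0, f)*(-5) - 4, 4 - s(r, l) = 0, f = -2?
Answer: 29568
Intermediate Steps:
s(r, l) = 4 (s(r, l) = 4 - 1*0 = 4 + 0 = 4)
J(z, x) = -24 (J(z, x) = 4*(-5) - 4 = -20 - 4 = -24)
132*(J(6, -17) + 248) = 132*(-24 + 248) = 132*224 = 29568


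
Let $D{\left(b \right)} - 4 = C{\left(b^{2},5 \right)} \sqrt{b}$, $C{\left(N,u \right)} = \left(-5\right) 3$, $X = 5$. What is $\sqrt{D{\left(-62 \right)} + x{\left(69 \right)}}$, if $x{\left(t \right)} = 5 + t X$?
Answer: $\sqrt{354 - 15 i \sqrt{62}} \approx 19.068 - 3.0971 i$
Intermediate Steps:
$C{\left(N,u \right)} = -15$
$x{\left(t \right)} = 5 + 5 t$ ($x{\left(t \right)} = 5 + t 5 = 5 + 5 t$)
$D{\left(b \right)} = 4 - 15 \sqrt{b}$
$\sqrt{D{\left(-62 \right)} + x{\left(69 \right)}} = \sqrt{\left(4 - 15 \sqrt{-62}\right) + \left(5 + 5 \cdot 69\right)} = \sqrt{\left(4 - 15 i \sqrt{62}\right) + \left(5 + 345\right)} = \sqrt{\left(4 - 15 i \sqrt{62}\right) + 350} = \sqrt{354 - 15 i \sqrt{62}}$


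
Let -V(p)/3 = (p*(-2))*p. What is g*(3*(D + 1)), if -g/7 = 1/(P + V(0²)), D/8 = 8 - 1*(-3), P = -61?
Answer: 1869/61 ≈ 30.639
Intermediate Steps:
V(p) = 6*p² (V(p) = -3*p*(-2)*p = -3*(-2*p)*p = -(-6)*p² = 6*p²)
D = 88 (D = 8*(8 - 1*(-3)) = 8*(8 + 3) = 8*11 = 88)
g = 7/61 (g = -7/(-61 + 6*(0²)²) = -7/(-61 + 6*0²) = -7/(-61 + 6*0) = -7/(-61 + 0) = -7/(-61) = -7*(-1/61) = 7/61 ≈ 0.11475)
g*(3*(D + 1)) = 7*(3*(88 + 1))/61 = 7*(3*89)/61 = (7/61)*267 = 1869/61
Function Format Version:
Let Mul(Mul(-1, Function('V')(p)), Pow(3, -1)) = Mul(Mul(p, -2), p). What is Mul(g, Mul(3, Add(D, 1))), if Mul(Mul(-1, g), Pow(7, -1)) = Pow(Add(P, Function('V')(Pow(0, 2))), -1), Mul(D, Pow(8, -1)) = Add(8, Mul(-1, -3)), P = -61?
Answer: Rational(1869, 61) ≈ 30.639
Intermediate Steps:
Function('V')(p) = Mul(6, Pow(p, 2)) (Function('V')(p) = Mul(-3, Mul(Mul(p, -2), p)) = Mul(-3, Mul(Mul(-2, p), p)) = Mul(-3, Mul(-2, Pow(p, 2))) = Mul(6, Pow(p, 2)))
D = 88 (D = Mul(8, Add(8, Mul(-1, -3))) = Mul(8, Add(8, 3)) = Mul(8, 11) = 88)
g = Rational(7, 61) (g = Mul(-7, Pow(Add(-61, Mul(6, Pow(Pow(0, 2), 2))), -1)) = Mul(-7, Pow(Add(-61, Mul(6, Pow(0, 2))), -1)) = Mul(-7, Pow(Add(-61, Mul(6, 0)), -1)) = Mul(-7, Pow(Add(-61, 0), -1)) = Mul(-7, Pow(-61, -1)) = Mul(-7, Rational(-1, 61)) = Rational(7, 61) ≈ 0.11475)
Mul(g, Mul(3, Add(D, 1))) = Mul(Rational(7, 61), Mul(3, Add(88, 1))) = Mul(Rational(7, 61), Mul(3, 89)) = Mul(Rational(7, 61), 267) = Rational(1869, 61)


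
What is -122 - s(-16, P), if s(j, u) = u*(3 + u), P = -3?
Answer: -122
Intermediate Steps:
-122 - s(-16, P) = -122 - (-3)*(3 - 3) = -122 - (-3)*0 = -122 - 1*0 = -122 + 0 = -122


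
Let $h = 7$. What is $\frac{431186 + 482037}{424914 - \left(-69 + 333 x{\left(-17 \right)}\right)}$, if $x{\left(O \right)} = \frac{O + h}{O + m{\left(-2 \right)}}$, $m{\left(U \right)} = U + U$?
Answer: $\frac{6392561}{2973771} \approx 2.1496$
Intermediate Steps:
$m{\left(U \right)} = 2 U$
$x{\left(O \right)} = \frac{7 + O}{-4 + O}$ ($x{\left(O \right)} = \frac{O + 7}{O + 2 \left(-2\right)} = \frac{7 + O}{O - 4} = \frac{7 + O}{-4 + O}$)
$\frac{431186 + 482037}{424914 - \left(-69 + 333 x{\left(-17 \right)}\right)} = \frac{431186 + 482037}{424914 + \left(69 - 333 \frac{7 - 17}{-4 - 17}\right)} = \frac{913223}{424914 + \left(69 - 333 \frac{1}{-21} \left(-10\right)\right)} = \frac{913223}{424914 + \left(69 - 333 \left(\left(- \frac{1}{21}\right) \left(-10\right)\right)\right)} = \frac{913223}{424914 + \left(69 - \frac{1110}{7}\right)} = \frac{913223}{424914 - \frac{627}{7}} = \frac{913223}{\frac{2973771}{7}} = 913223 \cdot \frac{7}{2973771} = \frac{6392561}{2973771}$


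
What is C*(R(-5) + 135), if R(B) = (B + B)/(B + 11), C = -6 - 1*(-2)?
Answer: -1600/3 ≈ -533.33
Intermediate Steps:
C = -4 (C = -6 + 2 = -4)
R(B) = 2*B/(11 + B) (R(B) = (2*B)/(11 + B) = 2*B/(11 + B))
C*(R(-5) + 135) = -4*(2*(-5)/(11 - 5) + 135) = -4*(2*(-5)/6 + 135) = -4*(2*(-5)*(⅙) + 135) = -4*(-5/3 + 135) = -4*400/3 = -1600/3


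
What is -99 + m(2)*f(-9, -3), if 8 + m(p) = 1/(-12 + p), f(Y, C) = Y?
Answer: -261/10 ≈ -26.100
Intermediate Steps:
m(p) = -8 + 1/(-12 + p)
-99 + m(2)*f(-9, -3) = -99 + ((97 - 8*2)/(-12 + 2))*(-9) = -99 + ((97 - 16)/(-10))*(-9) = -99 - 1/10*81*(-9) = -99 - 81/10*(-9) = -99 + 729/10 = -261/10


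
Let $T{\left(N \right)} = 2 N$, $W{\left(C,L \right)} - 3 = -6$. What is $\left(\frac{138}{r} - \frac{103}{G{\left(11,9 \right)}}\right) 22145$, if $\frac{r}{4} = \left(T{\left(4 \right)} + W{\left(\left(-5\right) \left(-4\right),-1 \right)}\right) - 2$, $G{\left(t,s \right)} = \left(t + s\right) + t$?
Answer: $\frac{11227515}{62} \approx 1.8109 \cdot 10^{5}$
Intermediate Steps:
$W{\left(C,L \right)} = -3$ ($W{\left(C,L \right)} = 3 - 6 = -3$)
$G{\left(t,s \right)} = s + 2 t$ ($G{\left(t,s \right)} = \left(s + t\right) + t = s + 2 t$)
$r = 12$ ($r = 4 \left(\left(2 \cdot 4 - 3\right) - 2\right) = 4 \left(\left(8 - 3\right) - 2\right) = 4 \left(5 - 2\right) = 4 \cdot 3 = 12$)
$\left(\frac{138}{r} - \frac{103}{G{\left(11,9 \right)}}\right) 22145 = \left(\frac{138}{12} - \frac{103}{9 + 2 \cdot 11}\right) 22145 = \left(138 \cdot \frac{1}{12} - \frac{103}{9 + 22}\right) 22145 = \left(\frac{23}{2} - \frac{103}{31}\right) 22145 = \frac{507}{62} \cdot 22145 = \frac{11227515}{62}$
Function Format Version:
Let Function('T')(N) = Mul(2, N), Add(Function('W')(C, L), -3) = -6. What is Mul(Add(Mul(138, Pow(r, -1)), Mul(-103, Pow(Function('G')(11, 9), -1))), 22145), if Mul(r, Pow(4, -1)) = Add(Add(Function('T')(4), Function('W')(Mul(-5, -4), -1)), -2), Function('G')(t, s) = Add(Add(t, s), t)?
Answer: Rational(11227515, 62) ≈ 1.8109e+5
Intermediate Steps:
Function('W')(C, L) = -3 (Function('W')(C, L) = Add(3, -6) = -3)
Function('G')(t, s) = Add(s, Mul(2, t)) (Function('G')(t, s) = Add(Add(s, t), t) = Add(s, Mul(2, t)))
r = 12 (r = Mul(4, Add(Add(Mul(2, 4), -3), -2)) = Mul(4, Add(Add(8, -3), -2)) = Mul(4, Add(5, -2)) = Mul(4, 3) = 12)
Mul(Add(Mul(138, Pow(r, -1)), Mul(-103, Pow(Function('G')(11, 9), -1))), 22145) = Mul(Add(Mul(138, Pow(12, -1)), Mul(-103, Pow(Add(9, Mul(2, 11)), -1))), 22145) = Mul(Add(Mul(138, Rational(1, 12)), Mul(-103, Pow(Add(9, 22), -1))), 22145) = Mul(Add(Rational(23, 2), Mul(-103, Pow(31, -1))), 22145) = Mul(Add(Rational(23, 2), Mul(-103, Rational(1, 31))), 22145) = Mul(Add(Rational(23, 2), Rational(-103, 31)), 22145) = Mul(Rational(507, 62), 22145) = Rational(11227515, 62)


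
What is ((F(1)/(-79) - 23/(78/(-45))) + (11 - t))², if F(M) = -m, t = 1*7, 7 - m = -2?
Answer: 1274847025/4218916 ≈ 302.17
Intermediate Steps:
m = 9 (m = 7 - 1*(-2) = 7 + 2 = 9)
t = 7
F(M) = -9 (F(M) = -1*9 = -9)
((F(1)/(-79) - 23/(78/(-45))) + (11 - t))² = ((-9/(-79) - 23/(78/(-45))) + (11 - 1*7))² = ((-9*(-1/79) - 23/(78*(-1/45))) + (11 - 7))² = ((9/79 - 23/(-26/15)) + 4)² = ((9/79 - 23*(-15/26)) + 4)² = ((9/79 + 345/26) + 4)² = (27489/2054 + 4)² = (35705/2054)² = 1274847025/4218916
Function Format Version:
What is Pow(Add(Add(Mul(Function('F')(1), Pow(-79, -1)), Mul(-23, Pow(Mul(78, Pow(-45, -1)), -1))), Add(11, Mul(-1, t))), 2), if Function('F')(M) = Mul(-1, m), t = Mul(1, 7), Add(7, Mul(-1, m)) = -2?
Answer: Rational(1274847025, 4218916) ≈ 302.17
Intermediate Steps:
m = 9 (m = Add(7, Mul(-1, -2)) = Add(7, 2) = 9)
t = 7
Function('F')(M) = -9 (Function('F')(M) = Mul(-1, 9) = -9)
Pow(Add(Add(Mul(Function('F')(1), Pow(-79, -1)), Mul(-23, Pow(Mul(78, Pow(-45, -1)), -1))), Add(11, Mul(-1, t))), 2) = Pow(Add(Add(Mul(-9, Pow(-79, -1)), Mul(-23, Pow(Mul(78, Pow(-45, -1)), -1))), Add(11, Mul(-1, 7))), 2) = Pow(Add(Add(Mul(-9, Rational(-1, 79)), Mul(-23, Pow(Mul(78, Rational(-1, 45)), -1))), Add(11, -7)), 2) = Pow(Add(Add(Rational(9, 79), Mul(-23, Pow(Rational(-26, 15), -1))), 4), 2) = Pow(Add(Add(Rational(9, 79), Mul(-23, Rational(-15, 26))), 4), 2) = Pow(Add(Add(Rational(9, 79), Rational(345, 26)), 4), 2) = Pow(Add(Rational(27489, 2054), 4), 2) = Pow(Rational(35705, 2054), 2) = Rational(1274847025, 4218916)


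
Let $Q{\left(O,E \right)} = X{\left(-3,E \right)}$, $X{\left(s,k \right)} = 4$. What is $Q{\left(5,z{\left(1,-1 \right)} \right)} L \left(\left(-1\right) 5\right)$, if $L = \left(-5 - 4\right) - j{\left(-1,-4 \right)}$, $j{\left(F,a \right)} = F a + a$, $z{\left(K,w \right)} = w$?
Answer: $180$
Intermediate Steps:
$Q{\left(O,E \right)} = 4$
$j{\left(F,a \right)} = a + F a$
$L = -9$ ($L = \left(-5 - 4\right) - - 4 \left(1 - 1\right) = -9 - \left(-4\right) 0 = -9 - 0 = -9 + 0 = -9$)
$Q{\left(5,z{\left(1,-1 \right)} \right)} L \left(\left(-1\right) 5\right) = 4 \left(-9\right) \left(\left(-1\right) 5\right) = \left(-36\right) \left(-5\right) = 180$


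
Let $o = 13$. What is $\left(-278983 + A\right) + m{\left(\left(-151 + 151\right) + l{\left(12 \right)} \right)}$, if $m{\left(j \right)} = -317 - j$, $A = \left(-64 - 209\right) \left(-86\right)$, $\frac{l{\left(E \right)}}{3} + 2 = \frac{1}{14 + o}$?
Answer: $- \frac{2302345}{9} \approx -2.5582 \cdot 10^{5}$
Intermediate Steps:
$l{\left(E \right)} = - \frac{53}{9}$ ($l{\left(E \right)} = -6 + \frac{3}{14 + 13} = -6 + \frac{3}{27} = -6 + 3 \cdot \frac{1}{27} = -6 + \frac{1}{9} = - \frac{53}{9}$)
$A = 23478$ ($A = \left(-273\right) \left(-86\right) = 23478$)
$\left(-278983 + A\right) + m{\left(\left(-151 + 151\right) + l{\left(12 \right)} \right)} = \left(-278983 + 23478\right) - \frac{2800}{9} = -255505 - \frac{2800}{9} = - \frac{2302345}{9}$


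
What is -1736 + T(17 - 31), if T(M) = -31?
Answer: -1767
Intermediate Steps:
-1736 + T(17 - 31) = -1736 - 31 = -1767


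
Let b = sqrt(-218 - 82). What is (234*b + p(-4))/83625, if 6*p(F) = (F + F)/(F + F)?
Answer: 1/501750 + 156*I*sqrt(3)/5575 ≈ 1.993e-6 + 0.048466*I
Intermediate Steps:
b = 10*I*sqrt(3) (b = sqrt(-300) = 10*I*sqrt(3) ≈ 17.32*I)
p(F) = 1/6 (p(F) = ((F + F)/(F + F))/6 = ((2*F)/((2*F)))/6 = ((2*F)*(1/(2*F)))/6 = (1/6)*1 = 1/6)
(234*b + p(-4))/83625 = (234*(10*I*sqrt(3)) + 1/6)/83625 = (2340*I*sqrt(3) + 1/6)*(1/83625) = (1/6 + 2340*I*sqrt(3))*(1/83625) = 1/501750 + 156*I*sqrt(3)/5575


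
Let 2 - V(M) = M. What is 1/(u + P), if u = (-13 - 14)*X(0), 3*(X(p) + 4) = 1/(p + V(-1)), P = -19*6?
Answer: -⅑ ≈ -0.11111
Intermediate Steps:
P = -114
V(M) = 2 - M
X(p) = -4 + 1/(3*(3 + p)) (X(p) = -4 + 1/(3*(p + (2 - 1*(-1)))) = -4 + 1/(3*(p + (2 + 1))) = -4 + 1/(3*(p + 3)) = -4 + 1/(3*(3 + p)))
u = 105 (u = (-13 - 14)*((-35 - 12*0)/(3*(3 + 0))) = -9*(-35 + 0)/3 = -9*(-35)/3 = -27*(-35/9) = 105)
1/(u + P) = 1/(105 - 114) = 1/(-9) = -⅑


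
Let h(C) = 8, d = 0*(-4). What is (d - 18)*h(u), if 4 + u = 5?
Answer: -144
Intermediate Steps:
u = 1 (u = -4 + 5 = 1)
d = 0
(d - 18)*h(u) = (0 - 18)*8 = -18*8 = -144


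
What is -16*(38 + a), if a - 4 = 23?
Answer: -1040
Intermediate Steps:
a = 27 (a = 4 + 23 = 27)
-16*(38 + a) = -16*(38 + 27) = -16*65 = -1040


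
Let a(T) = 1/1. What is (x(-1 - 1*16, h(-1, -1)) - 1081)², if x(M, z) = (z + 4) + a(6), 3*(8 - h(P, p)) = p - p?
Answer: 1140624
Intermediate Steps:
a(T) = 1
h(P, p) = 8 (h(P, p) = 8 - (p - p)/3 = 8 - ⅓*0 = 8 + 0 = 8)
x(M, z) = 5 + z (x(M, z) = (z + 4) + 1 = (4 + z) + 1 = 5 + z)
(x(-1 - 1*16, h(-1, -1)) - 1081)² = ((5 + 8) - 1081)² = (13 - 1081)² = (-1068)² = 1140624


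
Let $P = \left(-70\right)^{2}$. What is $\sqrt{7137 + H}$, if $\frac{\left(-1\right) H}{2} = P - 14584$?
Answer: $3 \sqrt{2945} \approx 162.8$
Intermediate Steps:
$P = 4900$
$H = 19368$ ($H = - 2 \left(4900 - 14584\right) = \left(-2\right) \left(-9684\right) = 19368$)
$\sqrt{7137 + H} = \sqrt{7137 + 19368} = \sqrt{26505} = 3 \sqrt{2945}$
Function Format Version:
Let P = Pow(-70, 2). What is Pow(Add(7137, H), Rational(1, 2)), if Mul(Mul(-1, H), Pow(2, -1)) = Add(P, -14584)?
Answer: Mul(3, Pow(2945, Rational(1, 2))) ≈ 162.80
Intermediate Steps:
P = 4900
H = 19368 (H = Mul(-2, Add(4900, -14584)) = Mul(-2, -9684) = 19368)
Pow(Add(7137, H), Rational(1, 2)) = Pow(Add(7137, 19368), Rational(1, 2)) = Pow(26505, Rational(1, 2)) = Mul(3, Pow(2945, Rational(1, 2)))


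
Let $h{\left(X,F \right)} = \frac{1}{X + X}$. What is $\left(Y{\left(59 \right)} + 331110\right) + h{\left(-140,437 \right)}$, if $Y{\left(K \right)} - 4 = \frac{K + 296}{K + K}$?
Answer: $\frac{5470052921}{16520} \approx 3.3112 \cdot 10^{5}$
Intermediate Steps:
$Y{\left(K \right)} = 4 + \frac{296 + K}{2 K}$ ($Y{\left(K \right)} = 4 + \frac{K + 296}{K + K} = 4 + \frac{296 + K}{2 K}$)
$h{\left(X,F \right)} = \frac{1}{2 X}$
$\left(Y{\left(59 \right)} + 331110\right) + h{\left(-140,437 \right)} = \left(\left(\frac{9}{2} + \frac{148}{59}\right) + 331110\right) + \frac{1}{2 \left(-140\right)} = \left(\left(\frac{9}{2} + 148 \cdot \frac{1}{59}\right) + 331110\right) + \frac{1}{2} \left(- \frac{1}{140}\right) = \left(\left(\frac{9}{2} + \frac{148}{59}\right) + 331110\right) - \frac{1}{280} = \left(\frac{827}{118} + 331110\right) - \frac{1}{280} = \frac{39071807}{118} - \frac{1}{280} = \frac{5470052921}{16520}$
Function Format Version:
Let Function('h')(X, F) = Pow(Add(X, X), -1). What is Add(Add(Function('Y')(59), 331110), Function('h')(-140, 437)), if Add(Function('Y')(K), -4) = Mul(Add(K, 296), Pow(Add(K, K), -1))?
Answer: Rational(5470052921, 16520) ≈ 3.3112e+5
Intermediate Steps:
Function('Y')(K) = Add(4, Mul(Rational(1, 2), Pow(K, -1), Add(296, K))) (Function('Y')(K) = Add(4, Mul(Add(K, 296), Pow(Add(K, K), -1))) = Add(4, Mul(Add(296, K), Pow(Mul(2, K), -1))) = Add(4, Mul(Add(296, K), Mul(Rational(1, 2), Pow(K, -1)))) = Add(4, Mul(Rational(1, 2), Pow(K, -1), Add(296, K))))
Function('h')(X, F) = Mul(Rational(1, 2), Pow(X, -1)) (Function('h')(X, F) = Pow(Mul(2, X), -1) = Mul(Rational(1, 2), Pow(X, -1)))
Add(Add(Function('Y')(59), 331110), Function('h')(-140, 437)) = Add(Add(Add(Rational(9, 2), Mul(148, Pow(59, -1))), 331110), Mul(Rational(1, 2), Pow(-140, -1))) = Add(Add(Add(Rational(9, 2), Mul(148, Rational(1, 59))), 331110), Mul(Rational(1, 2), Rational(-1, 140))) = Add(Add(Add(Rational(9, 2), Rational(148, 59)), 331110), Rational(-1, 280)) = Add(Add(Rational(827, 118), 331110), Rational(-1, 280)) = Add(Rational(39071807, 118), Rational(-1, 280)) = Rational(5470052921, 16520)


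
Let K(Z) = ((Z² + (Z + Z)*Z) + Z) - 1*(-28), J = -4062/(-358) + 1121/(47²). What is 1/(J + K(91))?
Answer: 395411/9874936520 ≈ 4.0042e-5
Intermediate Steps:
J = 4687138/395411 (J = -4062*(-1/358) + 1121/2209 = 2031/179 + 1121*(1/2209) = 2031/179 + 1121/2209 = 4687138/395411 ≈ 11.854)
K(Z) = 28 + Z + 3*Z² (K(Z) = ((Z² + (2*Z)*Z) + Z) + 28 = ((Z² + 2*Z²) + Z) + 28 = (3*Z² + Z) + 28 = (Z + 3*Z²) + 28 = 28 + Z + 3*Z²)
1/(J + K(91)) = 1/(4687138/395411 + (28 + 91 + 3*91²)) = 1/(4687138/395411 + (28 + 91 + 3*8281)) = 1/(4687138/395411 + (28 + 91 + 24843)) = 1/(4687138/395411 + 24962) = 1/(9874936520/395411) = 395411/9874936520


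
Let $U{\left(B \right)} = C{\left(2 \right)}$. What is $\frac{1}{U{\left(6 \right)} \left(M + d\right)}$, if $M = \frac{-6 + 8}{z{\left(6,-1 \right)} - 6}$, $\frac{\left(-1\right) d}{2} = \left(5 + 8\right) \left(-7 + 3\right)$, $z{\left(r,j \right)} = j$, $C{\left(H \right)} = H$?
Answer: $\frac{7}{1452} \approx 0.0048209$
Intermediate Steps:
$U{\left(B \right)} = 2$
$d = 104$ ($d = - 2 \left(5 + 8\right) \left(-7 + 3\right) = - 2 \cdot 13 \left(-4\right) = \left(-2\right) \left(-52\right) = 104$)
$M = - \frac{2}{7}$ ($M = \frac{-6 + 8}{-1 - 6} = \frac{2}{-7} = 2 \left(- \frac{1}{7}\right) = - \frac{2}{7} \approx -0.28571$)
$\frac{1}{U{\left(6 \right)} \left(M + d\right)} = \frac{1}{2 \left(- \frac{2}{7} + 104\right)} = \frac{1}{2 \cdot \frac{726}{7}} = \frac{1}{\frac{1452}{7}} = \frac{7}{1452}$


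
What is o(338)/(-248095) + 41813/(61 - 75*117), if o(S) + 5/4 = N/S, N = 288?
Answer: -3506274355397/730722142540 ≈ -4.7984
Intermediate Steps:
o(S) = -5/4 + 288/S
o(338)/(-248095) + 41813/(61 - 75*117) = (-5/4 + 288/338)/(-248095) + 41813/(61 - 75*117) = (-5/4 + 288*(1/338))*(-1/248095) + 41813/(61 - 8775) = (-5/4 + 144/169)*(-1/248095) + 41813/(-8714) = -269/676*(-1/248095) + 41813*(-1/8714) = 269/167712220 - 41813/8714 = -3506274355397/730722142540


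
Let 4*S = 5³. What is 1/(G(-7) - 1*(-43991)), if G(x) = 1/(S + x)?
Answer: 97/4267131 ≈ 2.2732e-5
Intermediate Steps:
S = 125/4 (S = (¼)*5³ = (¼)*125 = 125/4 ≈ 31.250)
G(x) = 1/(125/4 + x)
1/(G(-7) - 1*(-43991)) = 1/(4/(125 + 4*(-7)) - 1*(-43991)) = 1/(4/(125 - 28) + 43991) = 1/(4/97 + 43991) = 1/(4267131/97) = 97/4267131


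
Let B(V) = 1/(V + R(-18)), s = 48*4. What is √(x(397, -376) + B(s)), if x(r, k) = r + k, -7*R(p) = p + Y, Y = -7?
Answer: 2*√7189/37 ≈ 4.5831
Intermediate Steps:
R(p) = 1 - p/7 (R(p) = -(p - 7)/7 = -(-7 + p)/7 = 1 - p/7)
x(r, k) = k + r
s = 192
B(V) = 1/(25/7 + V) (B(V) = 1/(V + (1 - ⅐*(-18))) = 1/(V + (1 + 18/7)) = 1/(V + 25/7) = 1/(25/7 + V))
√(x(397, -376) + B(s)) = √((-376 + 397) + 7/(25 + 7*192)) = √(21 + 7/(25 + 1344)) = √(21 + 7/1369) = √(28756/1369) = 2*√7189/37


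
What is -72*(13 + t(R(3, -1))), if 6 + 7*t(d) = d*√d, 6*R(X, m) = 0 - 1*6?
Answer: -6120/7 + 72*I/7 ≈ -874.29 + 10.286*I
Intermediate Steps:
R(X, m) = -1 (R(X, m) = (0 - 1*6)/6 = (0 - 6)/6 = (⅙)*(-6) = -1)
t(d) = -6/7 + d^(3/2)/7 (t(d) = -6/7 + (d*√d)/7 = -6/7 + d^(3/2)/7)
-72*(13 + t(R(3, -1))) = -72*(13 + (-6/7 + (-1)^(3/2)/7)) = -72*(13 + (-6/7 + (-I)/7)) = -72*(13 + (-6/7 - I/7)) = -72*(85/7 - I/7) = -6120/7 + 72*I/7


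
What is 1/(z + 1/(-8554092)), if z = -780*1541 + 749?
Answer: -8554092/10275440487253 ≈ -8.3248e-7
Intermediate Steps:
z = -1201231 (z = -1201980 + 749 = -1201231)
1/(z + 1/(-8554092)) = 1/(-1201231 + 1/(-8554092)) = 1/(-1201231 - 1/8554092) = 1/(-10275440487253/8554092) = -8554092/10275440487253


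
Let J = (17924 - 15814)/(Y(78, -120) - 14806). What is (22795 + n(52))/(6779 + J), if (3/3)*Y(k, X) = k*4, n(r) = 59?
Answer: 82811469/24563179 ≈ 3.3714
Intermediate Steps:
Y(k, X) = 4*k (Y(k, X) = k*4 = 4*k)
J = -1055/7247 (J = (17924 - 15814)/(4*78 - 14806) = 2110/(312 - 14806) = 2110/(-14494) = 2110*(-1/14494) = -1055/7247 ≈ -0.14558)
(22795 + n(52))/(6779 + J) = (22795 + 59)/(6779 - 1055/7247) = 22854/(49126358/7247) = 22854*(7247/49126358) = 82811469/24563179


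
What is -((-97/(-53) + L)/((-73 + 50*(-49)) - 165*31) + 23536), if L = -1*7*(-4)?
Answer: -3175900241/134938 ≈ -23536.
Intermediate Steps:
L = 28 (L = -7*(-4) = 28)
-((-97/(-53) + L)/((-73 + 50*(-49)) - 165*31) + 23536) = -((-97/(-53) + 28)/((-73 + 50*(-49)) - 165*31) + 23536) = -((-97*(-1/53) + 28)/((-73 - 2450) - 5115) + 23536) = -((97/53 + 28)/(-2523 - 5115) + 23536) = -((1581/53)/(-7638) + 23536) = -((1581/53)*(-1/7638) + 23536) = -(-527/134938 + 23536) = -1*3175900241/134938 = -3175900241/134938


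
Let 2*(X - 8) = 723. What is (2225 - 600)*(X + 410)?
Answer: 2533375/2 ≈ 1.2667e+6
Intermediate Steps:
X = 739/2 (X = 8 + (½)*723 = 8 + 723/2 = 739/2 ≈ 369.50)
(2225 - 600)*(X + 410) = (2225 - 600)*(739/2 + 410) = 1625*(1559/2) = 2533375/2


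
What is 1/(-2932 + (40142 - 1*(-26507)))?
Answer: 1/63717 ≈ 1.5694e-5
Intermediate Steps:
1/(-2932 + (40142 - 1*(-26507))) = 1/(-2932 + (40142 + 26507)) = 1/(-2932 + 66649) = 1/63717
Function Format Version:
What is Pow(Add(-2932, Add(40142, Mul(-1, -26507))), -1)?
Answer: Rational(1, 63717) ≈ 1.5694e-5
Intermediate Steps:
Pow(Add(-2932, Add(40142, Mul(-1, -26507))), -1) = Pow(Add(-2932, Add(40142, 26507)), -1) = Pow(Add(-2932, 66649), -1) = Pow(63717, -1) = Rational(1, 63717)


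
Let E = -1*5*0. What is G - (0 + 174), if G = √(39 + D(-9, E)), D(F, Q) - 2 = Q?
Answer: -174 + √41 ≈ -167.60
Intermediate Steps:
E = 0 (E = -5*0 = 0)
D(F, Q) = 2 + Q
G = √41 (G = √(39 + (2 + 0)) = √(39 + 2) = √41 ≈ 6.4031)
G - (0 + 174) = √41 - (0 + 174) = √41 - 1*174 = √41 - 174 = -174 + √41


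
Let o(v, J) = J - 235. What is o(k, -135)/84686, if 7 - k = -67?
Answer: -185/42343 ≈ -0.0043691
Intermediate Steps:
k = 74 (k = 7 - 1*(-67) = 7 + 67 = 74)
o(v, J) = -235 + J
o(k, -135)/84686 = (-235 - 135)/84686 = -370*1/84686 = -185/42343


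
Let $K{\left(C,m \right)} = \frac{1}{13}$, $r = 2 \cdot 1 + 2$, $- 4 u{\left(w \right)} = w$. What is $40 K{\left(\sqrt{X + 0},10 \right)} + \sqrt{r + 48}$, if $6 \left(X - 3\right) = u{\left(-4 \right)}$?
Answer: $\frac{40}{13} + 2 \sqrt{13} \approx 10.288$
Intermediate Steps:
$u{\left(w \right)} = - \frac{w}{4}$
$X = \frac{19}{6}$ ($X = 3 + \frac{\left(- \frac{1}{4}\right) \left(-4\right)}{6} = 3 + \frac{1}{6} \cdot 1 = 3 + \frac{1}{6} = \frac{19}{6} \approx 3.1667$)
$r = 4$ ($r = 2 + 2 = 4$)
$K{\left(C,m \right)} = \frac{1}{13}$
$40 K{\left(\sqrt{X + 0},10 \right)} + \sqrt{r + 48} = 40 \cdot \frac{1}{13} + \sqrt{4 + 48} = \frac{40}{13} + \sqrt{52} = \frac{40}{13} + 2 \sqrt{13}$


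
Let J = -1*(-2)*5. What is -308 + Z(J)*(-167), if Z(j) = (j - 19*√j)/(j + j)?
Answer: -783/2 + 3173*√10/20 ≈ 110.20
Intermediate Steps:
J = 10 (J = 2*5 = 10)
Z(j) = (j - 19*√j)/(2*j) (Z(j) = (j - 19*√j)/((2*j)) = (j - 19*√j)*(1/(2*j)) = (j - 19*√j)/(2*j))
-308 + Z(J)*(-167) = -308 + (½ - 19*√10/20)*(-167) = -308 + (-167/2 + 3173*√10/20) = -783/2 + 3173*√10/20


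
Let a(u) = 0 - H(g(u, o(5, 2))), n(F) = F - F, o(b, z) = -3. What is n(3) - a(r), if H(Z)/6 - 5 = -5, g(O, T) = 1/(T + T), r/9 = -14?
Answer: 0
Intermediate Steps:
r = -126 (r = 9*(-14) = -126)
n(F) = 0
g(O, T) = 1/(2*T)
H(Z) = 0 (H(Z) = 30 + 6*(-5) = 30 - 30 = 0)
a(u) = 0 (a(u) = 0 - 1*0 = 0 + 0 = 0)
n(3) - a(r) = 0 - 1*0 = 0 + 0 = 0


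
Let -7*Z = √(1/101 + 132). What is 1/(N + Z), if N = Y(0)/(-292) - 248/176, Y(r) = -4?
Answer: 17811678654/9534674719 - 18054652*√1346633/9534674719 ≈ -0.32930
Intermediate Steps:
Z = -√1346633/707 (Z = -√(1/101 + 132)/7 = -√1346633/707 ≈ -1.6414)
N = -2241/1606 (N = -4/(-292) - 248/176 = -4*(-1/292) - 248*1/176 = 1/73 - 31/22 = -2241/1606 ≈ -1.3954)
1/(N + Z) = 1/(-2241/1606 - √1346633/707)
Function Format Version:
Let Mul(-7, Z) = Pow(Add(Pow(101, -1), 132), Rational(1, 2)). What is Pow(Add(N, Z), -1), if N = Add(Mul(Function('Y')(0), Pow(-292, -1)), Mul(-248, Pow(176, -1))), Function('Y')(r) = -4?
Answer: Add(Rational(17811678654, 9534674719), Mul(Rational(-18054652, 9534674719), Pow(1346633, Rational(1, 2)))) ≈ -0.32930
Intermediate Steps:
Z = Mul(Rational(-1, 707), Pow(1346633, Rational(1, 2))) (Z = Mul(Rational(-1, 7), Pow(Add(Pow(101, -1), 132), Rational(1, 2))) = Mul(Rational(-1, 7), Pow(Add(Rational(1, 101), 132), Rational(1, 2))) = Mul(Rational(-1, 7), Pow(Rational(13333, 101), Rational(1, 2))) = Mul(Rational(-1, 7), Mul(Rational(1, 101), Pow(1346633, Rational(1, 2)))) = Mul(Rational(-1, 707), Pow(1346633, Rational(1, 2))) ≈ -1.6414)
N = Rational(-2241, 1606) (N = Add(Mul(-4, Pow(-292, -1)), Mul(-248, Pow(176, -1))) = Add(Mul(-4, Rational(-1, 292)), Mul(-248, Rational(1, 176))) = Add(Rational(1, 73), Rational(-31, 22)) = Rational(-2241, 1606) ≈ -1.3954)
Pow(Add(N, Z), -1) = Pow(Add(Rational(-2241, 1606), Mul(Rational(-1, 707), Pow(1346633, Rational(1, 2)))), -1)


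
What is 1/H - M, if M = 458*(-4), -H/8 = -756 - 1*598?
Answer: 19844225/10832 ≈ 1832.0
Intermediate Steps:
H = 10832 (H = -8*(-756 - 1*598) = -8*(-756 - 598) = -8*(-1354) = 10832)
M = -1832
1/H - M = 1/10832 - 1*(-1832) = 1/10832 + 1832 = 19844225/10832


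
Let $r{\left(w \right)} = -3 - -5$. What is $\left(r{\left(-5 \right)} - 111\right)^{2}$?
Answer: $11881$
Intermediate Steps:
$r{\left(w \right)} = 2$ ($r{\left(w \right)} = -3 + 5 = 2$)
$\left(r{\left(-5 \right)} - 111\right)^{2} = \left(2 - 111\right)^{2} = \left(-109\right)^{2} = 11881$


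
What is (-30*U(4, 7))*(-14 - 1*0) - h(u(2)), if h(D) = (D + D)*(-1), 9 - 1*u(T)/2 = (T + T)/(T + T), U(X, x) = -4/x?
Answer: -208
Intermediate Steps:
u(T) = 16 (u(T) = 18 - 2*(T + T)/(T + T) = 18 - 2*2*T/(2*T) = 18 - 2*2*T*1/(2*T) = 18 - 2*1 = 18 - 2 = 16)
h(D) = -2*D (h(D) = (2*D)*(-1) = -2*D)
(-30*U(4, 7))*(-14 - 1*0) - h(u(2)) = (-(-120)/7)*(-14 - 1*0) - (-2)*16 = (-(-120)/7)*(-14 + 0) - 1*(-32) = -30*(-4/7)*(-14) + 32 = (120/7)*(-14) + 32 = -240 + 32 = -208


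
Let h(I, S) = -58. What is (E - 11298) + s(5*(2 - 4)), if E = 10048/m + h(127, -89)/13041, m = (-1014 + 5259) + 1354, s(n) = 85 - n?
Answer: -817873799251/73016559 ≈ -11201.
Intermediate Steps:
m = 5599 (m = 4245 + 1354 = 5599)
E = 130711226/73016559 (E = 10048/5599 - 58/13041 = 130711226/73016559 ≈ 1.7902)
(E - 11298) + s(5*(2 - 4)) = (130711226/73016559 - 11298) + (85 - 5*(2 - 4)) = -824810372356/73016559 + (85 - 5*(-2)) = -824810372356/73016559 + (85 - 1*(-10)) = -824810372356/73016559 + (85 + 10) = -824810372356/73016559 + 95 = -817873799251/73016559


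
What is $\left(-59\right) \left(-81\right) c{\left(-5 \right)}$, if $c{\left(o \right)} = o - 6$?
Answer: $-52569$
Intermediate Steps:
$c{\left(o \right)} = -6 + o$ ($c{\left(o \right)} = o - 6 = -6 + o$)
$\left(-59\right) \left(-81\right) c{\left(-5 \right)} = \left(-59\right) \left(-81\right) \left(-6 - 5\right) = 4779 \left(-11\right) = -52569$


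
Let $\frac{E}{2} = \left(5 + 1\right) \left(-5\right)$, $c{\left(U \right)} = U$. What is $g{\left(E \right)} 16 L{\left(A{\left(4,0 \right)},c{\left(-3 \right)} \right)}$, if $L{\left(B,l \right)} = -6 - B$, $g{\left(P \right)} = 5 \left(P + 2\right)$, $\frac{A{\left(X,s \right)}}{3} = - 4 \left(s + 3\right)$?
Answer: $-139200$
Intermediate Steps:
$A{\left(X,s \right)} = -36 - 12 s$ ($A{\left(X,s \right)} = 3 \left(- 4 \left(s + 3\right)\right) = 3 \left(- 4 \left(3 + s\right)\right) = 3 \left(-12 - 4 s\right) = -36 - 12 s$)
$E = -60$ ($E = 2 \left(5 + 1\right) \left(-5\right) = 2 \cdot 6 \left(-5\right) = 2 \left(-30\right) = -60$)
$g{\left(P \right)} = 10 + 5 P$ ($g{\left(P \right)} = 5 \left(2 + P\right) = 10 + 5 P$)
$g{\left(E \right)} 16 L{\left(A{\left(4,0 \right)},c{\left(-3 \right)} \right)} = \left(10 + 5 \left(-60\right)\right) 16 \left(-6 - \left(-36 - 0\right)\right) = \left(10 - 300\right) 16 \left(-6 - \left(-36 + 0\right)\right) = \left(-290\right) 16 \left(-6 - -36\right) = - 4640 \left(-6 + 36\right) = \left(-4640\right) 30 = -139200$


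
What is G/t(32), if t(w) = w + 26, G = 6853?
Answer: 6853/58 ≈ 118.16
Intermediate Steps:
t(w) = 26 + w
G/t(32) = 6853/(26 + 32) = 6853/58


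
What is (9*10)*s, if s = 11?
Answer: 990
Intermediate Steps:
(9*10)*s = (9*10)*11 = 90*11 = 990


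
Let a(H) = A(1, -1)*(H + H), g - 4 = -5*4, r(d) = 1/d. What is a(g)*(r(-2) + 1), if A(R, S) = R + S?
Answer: 0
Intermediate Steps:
g = -16 (g = 4 - 5*4 = 4 - 20 = -16)
a(H) = 0 (a(H) = (1 - 1)*(H + H) = 0*(2*H) = 0)
a(g)*(r(-2) + 1) = 0*(1/(-2) + 1) = 0*(-½ + 1) = 0*(½) = 0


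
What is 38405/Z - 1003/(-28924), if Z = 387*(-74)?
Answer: -541051153/414162756 ≈ -1.3064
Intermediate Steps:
Z = -28638
38405/Z - 1003/(-28924) = 38405/(-28638) - 1003/(-28924) = 38405*(-1/28638) - 1003*(-1/28924) = -38405/28638 + 1003/28924 = -541051153/414162756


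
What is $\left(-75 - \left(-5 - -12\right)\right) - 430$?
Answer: $-512$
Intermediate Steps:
$\left(-75 - \left(-5 - -12\right)\right) - 430 = \left(-75 - \left(-5 + 12\right)\right) - 430 = \left(-75 - 7\right) - 430 = -82 - 430 = -512$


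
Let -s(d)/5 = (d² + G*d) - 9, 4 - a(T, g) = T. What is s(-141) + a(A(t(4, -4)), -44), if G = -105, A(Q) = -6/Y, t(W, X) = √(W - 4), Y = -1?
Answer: -173387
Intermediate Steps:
t(W, X) = √(-4 + W)
A(Q) = 6 (A(Q) = -6/(-1) = -6*(-1) = 6)
a(T, g) = 4 - T
s(d) = 45 - 5*d² + 525*d (s(d) = -5*((d² - 105*d) - 9) = -5*(-9 + d² - 105*d) = 45 - 5*d² + 525*d)
s(-141) + a(A(t(4, -4)), -44) = (45 - 5*(-141)² + 525*(-141)) + (4 - 1*6) = (45 - 5*19881 - 74025) + (4 - 6) = (45 - 99405 - 74025) - 2 = -173385 - 2 = -173387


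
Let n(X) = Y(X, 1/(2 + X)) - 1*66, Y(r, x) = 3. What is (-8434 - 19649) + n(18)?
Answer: -28146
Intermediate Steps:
n(X) = -63 (n(X) = 3 - 1*66 = 3 - 66 = -63)
(-8434 - 19649) + n(18) = (-8434 - 19649) - 63 = -28083 - 63 = -28146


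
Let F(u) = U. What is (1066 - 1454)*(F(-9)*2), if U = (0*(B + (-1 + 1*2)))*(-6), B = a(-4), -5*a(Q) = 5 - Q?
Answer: 0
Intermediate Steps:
a(Q) = -1 + Q/5 (a(Q) = -(5 - Q)/5 = -1 + Q/5)
B = -9/5 (B = -1 + (⅕)*(-4) = -1 - ⅘ = -9/5 ≈ -1.8000)
U = 0 (U = (0*(-9/5 + (-1 + 1*2)))*(-6) = (0*(-9/5 + (-1 + 2)))*(-6) = (0*(-9/5 + 1))*(-6) = (0*(-⅘))*(-6) = 0*(-6) = 0)
F(u) = 0
(1066 - 1454)*(F(-9)*2) = (1066 - 1454)*(0*2) = -388*0 = 0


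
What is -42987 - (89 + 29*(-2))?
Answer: -43018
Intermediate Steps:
-42987 - (89 + 29*(-2)) = -42987 - (89 - 58) = -42987 - 1*31 = -42987 - 31 = -43018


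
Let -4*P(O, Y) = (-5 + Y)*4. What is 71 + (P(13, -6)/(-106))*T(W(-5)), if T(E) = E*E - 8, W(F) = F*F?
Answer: 739/106 ≈ 6.9717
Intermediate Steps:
P(O, Y) = 5 - Y (P(O, Y) = -(-5 + Y)*4/4 = -(-20 + 4*Y)/4 = 5 - Y)
W(F) = F²
T(E) = -8 + E² (T(E) = E² - 8 = -8 + E²)
71 + (P(13, -6)/(-106))*T(W(-5)) = 71 + ((5 - 1*(-6))/(-106))*(-8 + ((-5)²)²) = 71 + ((5 + 6)*(-1/106))*(-8 + 25²) = 71 + (11*(-1/106))*(-8 + 625) = 71 - 11/106*617 = 71 - 6787/106 = 739/106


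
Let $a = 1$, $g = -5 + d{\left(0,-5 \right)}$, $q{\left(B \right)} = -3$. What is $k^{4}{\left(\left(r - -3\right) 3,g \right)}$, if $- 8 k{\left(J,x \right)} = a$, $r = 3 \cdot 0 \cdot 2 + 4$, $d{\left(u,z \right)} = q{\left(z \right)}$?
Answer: $\frac{1}{4096} \approx 0.00024414$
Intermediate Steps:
$d{\left(u,z \right)} = -3$
$r = 4$ ($r = 3 \cdot 0 + 4 = 0 + 4 = 4$)
$g = -8$ ($g = -5 - 3 = -8$)
$k{\left(J,x \right)} = - \frac{1}{8}$ ($k{\left(J,x \right)} = \left(- \frac{1}{8}\right) 1 = - \frac{1}{8}$)
$k^{4}{\left(\left(r - -3\right) 3,g \right)} = \left(- \frac{1}{8}\right)^{4} = \frac{1}{4096}$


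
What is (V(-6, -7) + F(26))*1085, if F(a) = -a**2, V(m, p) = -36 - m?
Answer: -766010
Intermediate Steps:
(V(-6, -7) + F(26))*1085 = ((-36 - 1*(-6)) - 1*26**2)*1085 = ((-36 + 6) - 1*676)*1085 = (-30 - 676)*1085 = -706*1085 = -766010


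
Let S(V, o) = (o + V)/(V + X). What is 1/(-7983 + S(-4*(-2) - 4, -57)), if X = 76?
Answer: -80/638693 ≈ -0.00012526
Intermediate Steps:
S(V, o) = (V + o)/(76 + V) (S(V, o) = (o + V)/(V + 76) = (V + o)/(76 + V))
1/(-7983 + S(-4*(-2) - 4, -57)) = 1/(-7983 + ((-4*(-2) - 4) - 57)/(76 + (-4*(-2) - 4))) = 1/(-7983 + ((8 - 4) - 57)/(76 + (8 - 4))) = 1/(-7983 + (4 - 57)/(76 + 4)) = 1/(-7983 - 53/80) = 1/(-638693/80) = -80/638693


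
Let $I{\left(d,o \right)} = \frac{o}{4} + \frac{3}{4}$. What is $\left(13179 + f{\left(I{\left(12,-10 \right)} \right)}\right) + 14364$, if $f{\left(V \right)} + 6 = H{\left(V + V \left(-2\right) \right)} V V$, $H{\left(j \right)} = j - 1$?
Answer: $\frac{1762515}{64} \approx 27539.0$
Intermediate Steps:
$H{\left(j \right)} = -1 + j$ ($H{\left(j \right)} = j - 1 = -1 + j$)
$I{\left(d,o \right)} = \frac{3}{4} + \frac{o}{4}$ ($I{\left(d,o \right)} = o \frac{1}{4} + 3 \cdot \frac{1}{4} = \frac{o}{4} + \frac{3}{4} = \frac{3}{4} + \frac{o}{4}$)
$f{\left(V \right)} = -6 + V^{2} \left(-1 - V\right)$ ($f{\left(V \right)} = -6 + \left(-1 + \left(V + V \left(-2\right)\right)\right) V V = -6 + \left(-1 + \left(V - 2 V\right)\right) V V = -6 + \left(-1 - V\right) V V = -6 + V \left(-1 - V\right) V = -6 + V^{2} \left(-1 - V\right)$)
$\left(13179 + f{\left(I{\left(12,-10 \right)} \right)}\right) + 14364 = \left(13179 - \left(6 + \left(\frac{3}{4} + \frac{1}{4} \left(-10\right)\right)^{2} \left(1 + \left(\frac{3}{4} + \frac{1}{4} \left(-10\right)\right)\right)\right)\right) + 14364 = \left(13179 - \left(6 + \left(\frac{3}{4} - \frac{5}{2}\right)^{2} \left(1 + \left(\frac{3}{4} - \frac{5}{2}\right)\right)\right)\right) + 14364 = \left(13179 - \left(6 + \left(- \frac{7}{4}\right)^{2} \left(1 - \frac{7}{4}\right)\right)\right) + 14364 = \left(13179 - \left(6 + \frac{49}{16} \left(- \frac{3}{4}\right)\right)\right) + 14364 = \left(13179 + \left(-6 + \frac{147}{64}\right)\right) + 14364 = \left(13179 - \frac{237}{64}\right) + 14364 = \frac{843219}{64} + 14364 = \frac{1762515}{64}$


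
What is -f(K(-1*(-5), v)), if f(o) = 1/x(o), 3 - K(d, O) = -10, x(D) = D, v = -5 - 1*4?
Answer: -1/13 ≈ -0.076923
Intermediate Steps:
v = -9 (v = -5 - 4 = -9)
K(d, O) = 13 (K(d, O) = 3 - 1*(-10) = 3 + 10 = 13)
f(o) = 1/o
-f(K(-1*(-5), v)) = -1/13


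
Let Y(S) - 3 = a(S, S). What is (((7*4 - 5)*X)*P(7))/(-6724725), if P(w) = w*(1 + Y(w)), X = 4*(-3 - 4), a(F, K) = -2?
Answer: 1288/960675 ≈ 0.0013407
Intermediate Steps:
X = -28 (X = 4*(-7) = -28)
Y(S) = 1 (Y(S) = 3 - 2 = 1)
P(w) = 2*w (P(w) = w*(1 + 1) = w*2 = 2*w)
(((7*4 - 5)*X)*P(7))/(-6724725) = (((7*4 - 5)*(-28))*(2*7))/(-6724725) = (((28 - 5)*(-28))*14)*(-1/6724725) = ((23*(-28))*14)*(-1/6724725) = -644*14*(-1/6724725) = -9016*(-1/6724725) = 1288/960675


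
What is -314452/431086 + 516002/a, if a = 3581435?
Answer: -451874080224/771953244205 ≈ -0.58536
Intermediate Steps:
-314452/431086 + 516002/a = -314452/431086 + 516002/3581435 = -314452*1/431086 + 516002*(1/3581435) = -157226/215543 + 516002/3581435 = -451874080224/771953244205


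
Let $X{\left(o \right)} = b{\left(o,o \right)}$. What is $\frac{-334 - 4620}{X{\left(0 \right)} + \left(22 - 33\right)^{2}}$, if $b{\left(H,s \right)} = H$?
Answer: $- \frac{4954}{121} \approx -40.942$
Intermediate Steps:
$X{\left(o \right)} = o$
$\frac{-334 - 4620}{X{\left(0 \right)} + \left(22 - 33\right)^{2}} = \frac{-334 - 4620}{0 + \left(22 - 33\right)^{2}} = - \frac{4954}{0 + \left(-11\right)^{2}} = - \frac{4954}{0 + 121} = - \frac{4954}{121}$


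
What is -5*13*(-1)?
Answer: 65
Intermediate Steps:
-5*13*(-1) = -65*(-1) = 65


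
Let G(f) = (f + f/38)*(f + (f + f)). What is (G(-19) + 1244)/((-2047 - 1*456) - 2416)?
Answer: -4711/9838 ≈ -0.47886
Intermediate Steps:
G(f) = 117*f²/38 (G(f) = (f + f*(1/38))*(f + 2*f) = (f + f/38)*(3*f) = (39*f/38)*(3*f) = 117*f²/38)
(G(-19) + 1244)/((-2047 - 1*456) - 2416) = ((117/38)*(-19)² + 1244)/((-2047 - 1*456) - 2416) = ((117/38)*361 + 1244)/((-2047 - 456) - 2416) = (2223/2 + 1244)/(-2503 - 2416) = (4711/2)/(-4919) = (4711/2)*(-1/4919) = -4711/9838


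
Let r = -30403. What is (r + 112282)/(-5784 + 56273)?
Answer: 81879/50489 ≈ 1.6217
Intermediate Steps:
(r + 112282)/(-5784 + 56273) = (-30403 + 112282)/(-5784 + 56273) = 81879/50489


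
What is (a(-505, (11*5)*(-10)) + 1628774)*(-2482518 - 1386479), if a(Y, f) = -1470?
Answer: -6296034294088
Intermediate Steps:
(a(-505, (11*5)*(-10)) + 1628774)*(-2482518 - 1386479) = (-1470 + 1628774)*(-2482518 - 1386479) = 1627304*(-3868997) = -6296034294088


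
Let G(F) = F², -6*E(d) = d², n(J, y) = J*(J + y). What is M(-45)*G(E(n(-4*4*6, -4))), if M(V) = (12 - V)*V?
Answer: -605159424000000000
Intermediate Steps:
M(V) = V*(12 - V)
E(d) = -d²/6
M(-45)*G(E(n(-4*4*6, -4))) = (-45*(12 - 1*(-45)))*(-9216*(-4*4*6 - 4)²/6)² = (-45*(12 + 45))*(-9216*(-16*6 - 4)²/6)² = (-45*57)*(-9216*(-96 - 4)²/6)² = -2565*(-(-96*(-100))²/6)² = -2565*(-⅙*9600²)² = -2565*(-⅙*92160000)² = -2565*(-15360000)² = -2565*235929600000000 = -605159424000000000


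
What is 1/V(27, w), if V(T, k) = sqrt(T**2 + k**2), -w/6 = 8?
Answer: sqrt(337)/1011 ≈ 0.018158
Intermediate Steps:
w = -48 (w = -6*8 = -48)
1/V(27, w) = 1/(sqrt(27**2 + (-48)**2)) = 1/(sqrt(729 + 2304)) = 1/(sqrt(3033)) = 1/(3*sqrt(337)) = sqrt(337)/1011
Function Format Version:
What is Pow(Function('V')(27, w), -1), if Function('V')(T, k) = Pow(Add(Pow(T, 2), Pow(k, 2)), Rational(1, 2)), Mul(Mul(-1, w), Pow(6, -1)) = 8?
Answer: Mul(Rational(1, 1011), Pow(337, Rational(1, 2))) ≈ 0.018158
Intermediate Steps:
w = -48 (w = Mul(-6, 8) = -48)
Pow(Function('V')(27, w), -1) = Pow(Pow(Add(Pow(27, 2), Pow(-48, 2)), Rational(1, 2)), -1) = Pow(Pow(Add(729, 2304), Rational(1, 2)), -1) = Pow(Pow(3033, Rational(1, 2)), -1) = Pow(Mul(3, Pow(337, Rational(1, 2))), -1) = Mul(Rational(1, 1011), Pow(337, Rational(1, 2)))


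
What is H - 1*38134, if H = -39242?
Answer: -77376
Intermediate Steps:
H - 1*38134 = -39242 - 1*38134 = -39242 - 38134 = -77376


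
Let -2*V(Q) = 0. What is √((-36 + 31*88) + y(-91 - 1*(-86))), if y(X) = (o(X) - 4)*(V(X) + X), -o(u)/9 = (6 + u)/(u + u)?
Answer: 19*√30/2 ≈ 52.034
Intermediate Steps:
V(Q) = 0 (V(Q) = -½*0 = 0)
o(u) = -9*(6 + u)/(2*u) (o(u) = -9*(6 + u)/(u + u) = -9*(6 + u)/(2*u))
y(X) = X*(-17/2 - 27/X) (y(X) = ((-9/2 - 27/X) - 4)*(0 + X) = (-17/2 - 27/X)*X = X*(-17/2 - 27/X))
√((-36 + 31*88) + y(-91 - 1*(-86))) = √((-36 + 31*88) + (-27 - 17*(-91 - 1*(-86))/2)) = √((-36 + 2728) + (-27 - 17*(-91 + 86)/2)) = √(2692 + (-27 - 17/2*(-5))) = √(2692 + (-27 + 85/2)) = √(2692 + 31/2) = √(5415/2) = 19*√30/2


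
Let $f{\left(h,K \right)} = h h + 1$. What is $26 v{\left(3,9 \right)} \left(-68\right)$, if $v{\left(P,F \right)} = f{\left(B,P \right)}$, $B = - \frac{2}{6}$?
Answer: $- \frac{17680}{9} \approx -1964.4$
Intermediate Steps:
$B = - \frac{1}{3}$ ($B = \left(-2\right) \frac{1}{6} = - \frac{1}{3} \approx -0.33333$)
$f{\left(h,K \right)} = 1 + h^{2}$ ($f{\left(h,K \right)} = h^{2} + 1 = 1 + h^{2}$)
$v{\left(P,F \right)} = \frac{10}{9}$ ($v{\left(P,F \right)} = 1 + \left(- \frac{1}{3}\right)^{2} = 1 + \frac{1}{9} = \frac{10}{9}$)
$26 v{\left(3,9 \right)} \left(-68\right) = 26 \cdot \frac{10}{9} \left(-68\right) = \frac{260}{9} \left(-68\right) = - \frac{17680}{9}$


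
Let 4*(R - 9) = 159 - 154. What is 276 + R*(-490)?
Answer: -9493/2 ≈ -4746.5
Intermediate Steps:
R = 41/4 (R = 9 + (159 - 154)/4 = 9 + (1/4)*5 = 9 + 5/4 = 41/4 ≈ 10.250)
276 + R*(-490) = 276 + (41/4)*(-490) = 276 - 10045/2 = -9493/2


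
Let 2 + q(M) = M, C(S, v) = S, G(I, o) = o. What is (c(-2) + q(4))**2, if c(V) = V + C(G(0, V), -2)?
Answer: 4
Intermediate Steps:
q(M) = -2 + M
c(V) = 2*V (c(V) = V + V = 2*V)
(c(-2) + q(4))**2 = (2*(-2) + (-2 + 4))**2 = (-4 + 2)**2 = (-2)**2 = 4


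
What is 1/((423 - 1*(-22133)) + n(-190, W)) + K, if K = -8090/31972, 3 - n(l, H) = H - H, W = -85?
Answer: -91235169/360628174 ≈ -0.25299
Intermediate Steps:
n(l, H) = 3 (n(l, H) = 3 - (H - H) = 3 - 1*0 = 3 + 0 = 3)
K = -4045/15986 (K = -8090*1/31972 = -4045/15986 ≈ -0.25303)
1/((423 - 1*(-22133)) + n(-190, W)) + K = 1/((423 - 1*(-22133)) + 3) - 4045/15986 = 1/((423 + 22133) + 3) - 4045/15986 = 1/(22556 + 3) - 4045/15986 = 1/22559 - 4045/15986 = -91235169/360628174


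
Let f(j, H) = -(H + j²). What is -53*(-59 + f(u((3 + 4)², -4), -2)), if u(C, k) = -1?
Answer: 3074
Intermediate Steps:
f(j, H) = -H - j²
-53*(-59 + f(u((3 + 4)², -4), -2)) = -53*(-59 + (-1*(-2) - 1*(-1)²)) = -53*(-59 + (2 - 1*1)) = -53*(-59 + (2 - 1)) = -53*(-59 + 1) = -53*(-58) = 3074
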